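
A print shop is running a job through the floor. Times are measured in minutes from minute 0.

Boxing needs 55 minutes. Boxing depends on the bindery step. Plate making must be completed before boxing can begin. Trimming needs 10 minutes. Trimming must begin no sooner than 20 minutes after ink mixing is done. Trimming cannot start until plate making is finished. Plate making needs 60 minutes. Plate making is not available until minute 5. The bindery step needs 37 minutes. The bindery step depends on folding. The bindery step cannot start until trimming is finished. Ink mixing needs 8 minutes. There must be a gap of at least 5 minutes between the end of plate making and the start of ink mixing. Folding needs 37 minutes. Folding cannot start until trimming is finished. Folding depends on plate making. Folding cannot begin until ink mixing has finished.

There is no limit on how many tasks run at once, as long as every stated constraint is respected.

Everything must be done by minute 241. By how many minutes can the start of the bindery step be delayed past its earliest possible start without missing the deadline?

Plate making cannot begin until its own release at minute 5. It runs from minute 5 to 5 + 60 = minute 65.
Ink mixing cannot begin until plate making (finishes minute 65, plus 5-minute gap → minute 70). It runs from minute 70 to 70 + 8 = minute 78.
Trimming needs all of ink mixing (finishes minute 78, plus 20-minute gap → minute 98); plate making (finishes minute 65). That puts its earliest start at minute 98; it finishes at 98 + 10 = minute 108.
Folding cannot start until trimming (finishes minute 108); plate making (finishes minute 65); ink mixing (finishes minute 78). The controlling bound is minute 108, so folding finishes at 108 + 37 = minute 145.
The bindery step needs all of folding (finishes minute 145); trimming (finishes minute 108). That puts its earliest start at minute 145; it finishes at 145 + 37 = minute 182.

Working backward from the deadline:
Boxing has no dependents, so it just needs to finish by minute 241. Starting by 241 − 55 = minute 186 achieves that.
The bindery step has to be done before boxing (must start by minute 186). That means finishing by minute 186, i.e. starting by 186 − 37 = minute 149.
So the bindery step can start as early as minute 145 and as late as minute 149, giving 149 − 145 = 4 minutes of slack.

4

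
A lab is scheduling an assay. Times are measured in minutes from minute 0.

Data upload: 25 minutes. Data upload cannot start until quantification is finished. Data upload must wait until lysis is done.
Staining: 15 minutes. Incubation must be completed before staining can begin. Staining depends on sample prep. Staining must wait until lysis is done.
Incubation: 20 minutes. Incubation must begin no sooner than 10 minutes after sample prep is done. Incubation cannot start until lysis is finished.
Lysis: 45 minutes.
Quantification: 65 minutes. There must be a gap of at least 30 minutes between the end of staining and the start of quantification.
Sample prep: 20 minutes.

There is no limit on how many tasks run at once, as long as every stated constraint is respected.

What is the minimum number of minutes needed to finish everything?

Nothing blocks lysis, so it runs from minute 0 to minute 45.
Nothing blocks sample prep, so it runs from minute 0 to minute 20.
For incubation: sample prep (finishes minute 20, plus 10-minute gap → minute 30); lysis (finishes minute 45). Taking the maximum gives a start of minute 45, and it finishes at 45 + 20 = minute 65.
Staining has to wait for incubation (finishes minute 65); sample prep (finishes minute 20); lysis (finishes minute 45). The latest of these is minute 65, so staining runs minute 65 to 65 + 15 = minute 80.
After staining (finishes minute 80, plus 30-minute gap → minute 110), quantification can start at minute 110 and finishes at minute 175.
For data upload: quantification (finishes minute 175); lysis (finishes minute 45). Taking the maximum gives a start of minute 175, and it finishes at 175 + 25 = minute 200.
All tasks are finished once the last one completes. Finish times: Sample prep at 20, Lysis at 45, Incubation at 65, Staining at 80, Quantification at 175, Data upload at 200. The latest is minute 200.

200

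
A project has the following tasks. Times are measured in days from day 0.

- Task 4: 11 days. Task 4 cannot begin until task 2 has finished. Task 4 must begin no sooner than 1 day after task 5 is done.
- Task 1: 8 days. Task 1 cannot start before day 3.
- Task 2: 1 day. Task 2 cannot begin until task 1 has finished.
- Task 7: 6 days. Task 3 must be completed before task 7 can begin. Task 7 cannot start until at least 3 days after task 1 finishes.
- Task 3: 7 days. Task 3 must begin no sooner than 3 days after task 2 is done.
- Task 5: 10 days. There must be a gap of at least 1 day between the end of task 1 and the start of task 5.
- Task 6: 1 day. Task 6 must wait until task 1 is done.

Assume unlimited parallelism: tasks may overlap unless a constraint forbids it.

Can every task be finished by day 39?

Yes

After its own release at day 3, task 1 can start at day 3 and finishes at day 11.
Task 6 cannot begin until task 1 (finishes day 11). It runs from day 11 to 11 + 1 = day 12.
After task 1 (finishes day 11, plus 1-day gap → day 12), task 5 can start at day 12 and finishes at day 22.
Task 2 waits on task 1 (finishes day 11), so it starts at day 11 and finishes at 11 + 1 = day 12.
Task 4 has to wait for task 2 (finishes day 12); task 5 (finishes day 22, plus 1-day gap → day 23). The latest of these is day 23, so task 4 runs day 23 to 23 + 11 = day 34.
Task 3 waits on task 2 (finishes day 12, plus 3-day gap → day 15), so it starts at day 15 and finishes at 15 + 7 = day 22.
Task 7 cannot start until task 3 (finishes day 22); task 1 (finishes day 11, plus 3-day gap → day 14). The controlling bound is day 22, so task 7 finishes at 22 + 6 = day 28.
Every task is finished by day 34, which is no later than the deadline of 39, so the schedule is feasible.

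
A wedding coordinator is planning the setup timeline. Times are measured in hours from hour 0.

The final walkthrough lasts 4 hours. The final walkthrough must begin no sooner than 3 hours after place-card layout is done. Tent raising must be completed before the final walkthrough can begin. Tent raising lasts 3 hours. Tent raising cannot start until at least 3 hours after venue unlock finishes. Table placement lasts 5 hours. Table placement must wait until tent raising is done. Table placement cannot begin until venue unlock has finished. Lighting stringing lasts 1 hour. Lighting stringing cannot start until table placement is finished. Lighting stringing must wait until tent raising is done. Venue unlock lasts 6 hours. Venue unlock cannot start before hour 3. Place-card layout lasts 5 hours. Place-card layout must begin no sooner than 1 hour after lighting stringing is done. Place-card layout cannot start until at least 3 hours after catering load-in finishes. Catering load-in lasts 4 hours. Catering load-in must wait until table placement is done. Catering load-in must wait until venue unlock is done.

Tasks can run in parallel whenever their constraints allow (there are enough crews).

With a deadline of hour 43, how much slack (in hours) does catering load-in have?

After its own release at hour 3, venue unlock can start at hour 3 and finishes at hour 9.
Tent raising waits on venue unlock (finishes hour 9, plus 3-hour gap → hour 12), so it starts at hour 12 and finishes at 12 + 3 = hour 15.
Table placement needs all of tent raising (finishes hour 15); venue unlock (finishes hour 9). That puts its earliest start at hour 15; it finishes at 15 + 5 = hour 20.
Catering load-in has to wait for table placement (finishes hour 20); venue unlock (finishes hour 9). The latest of these is hour 20, so catering load-in runs hour 20 to 20 + 4 = hour 24.

Working backward from the deadline:
To finish by hour 43, the final walkthrough (duration 4) must start no later than hour 39.
Place-card layout must finish before the final walkthrough (must start by hour 39, minus 3-hour gap → hour 36). With a 5-hour duration, place-card layout must start by 36 − 5 = hour 31.
Catering load-in feeds into place-card layout (must start by hour 31, minus 3-hour gap → hour 28); so catering load-in must finish by hour 28 and therefore start by hour 24.
So catering load-in can start as early as hour 20 and as late as hour 24, giving 24 − 20 = 4 hours of slack.

4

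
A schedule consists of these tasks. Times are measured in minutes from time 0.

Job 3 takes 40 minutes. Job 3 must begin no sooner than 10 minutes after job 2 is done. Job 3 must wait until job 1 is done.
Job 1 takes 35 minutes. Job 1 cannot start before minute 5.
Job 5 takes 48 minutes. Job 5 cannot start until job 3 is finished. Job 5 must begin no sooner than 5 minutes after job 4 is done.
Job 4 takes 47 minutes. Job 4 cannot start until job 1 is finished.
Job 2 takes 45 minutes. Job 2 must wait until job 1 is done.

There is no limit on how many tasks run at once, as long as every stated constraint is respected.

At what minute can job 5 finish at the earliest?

183

Job 1 waits on its own release at minute 5, so it starts at minute 5 and finishes at 5 + 35 = minute 40.
Job 4 waits on job 1 (finishes minute 40), so it starts at minute 40 and finishes at 40 + 47 = minute 87.
Job 2 waits on job 1 (finishes minute 40), so it starts at minute 40 and finishes at 40 + 45 = minute 85.
Job 3 needs all of job 2 (finishes minute 85, plus 10-minute gap → minute 95); job 1 (finishes minute 40). That puts its earliest start at minute 95; it finishes at 95 + 40 = minute 135.
Job 5 cannot start until job 3 (finishes minute 135); job 4 (finishes minute 87, plus 5-minute gap → minute 92). The controlling bound is minute 135, so job 5 finishes at 135 + 48 = minute 183.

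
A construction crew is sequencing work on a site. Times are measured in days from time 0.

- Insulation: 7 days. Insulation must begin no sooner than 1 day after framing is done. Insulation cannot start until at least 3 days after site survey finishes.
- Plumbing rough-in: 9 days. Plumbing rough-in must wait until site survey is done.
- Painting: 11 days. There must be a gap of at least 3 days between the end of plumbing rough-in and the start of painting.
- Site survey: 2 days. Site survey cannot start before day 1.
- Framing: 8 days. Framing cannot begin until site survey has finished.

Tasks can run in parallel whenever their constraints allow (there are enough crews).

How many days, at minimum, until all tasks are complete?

26

Site survey waits on its own release at day 1, so it starts at day 1 and finishes at 1 + 2 = day 3.
After site survey (finishes day 3), plumbing rough-in can start at day 3 and finishes at day 12.
Painting waits on plumbing rough-in (finishes day 12, plus 3-day gap → day 15), so it starts at day 15 and finishes at 15 + 11 = day 26.
Framing waits on site survey (finishes day 3), so it starts at day 3 and finishes at 3 + 8 = day 11.
Insulation cannot start until framing (finishes day 11, plus 1-day gap → day 12); site survey (finishes day 3, plus 3-day gap → day 6). The controlling bound is day 12, so insulation finishes at 12 + 7 = day 19.
All tasks are finished once the last one completes. Finish times: Site survey at 3, Framing at 11, Plumbing rough-in at 12, Insulation at 19, Painting at 26. The latest is day 26.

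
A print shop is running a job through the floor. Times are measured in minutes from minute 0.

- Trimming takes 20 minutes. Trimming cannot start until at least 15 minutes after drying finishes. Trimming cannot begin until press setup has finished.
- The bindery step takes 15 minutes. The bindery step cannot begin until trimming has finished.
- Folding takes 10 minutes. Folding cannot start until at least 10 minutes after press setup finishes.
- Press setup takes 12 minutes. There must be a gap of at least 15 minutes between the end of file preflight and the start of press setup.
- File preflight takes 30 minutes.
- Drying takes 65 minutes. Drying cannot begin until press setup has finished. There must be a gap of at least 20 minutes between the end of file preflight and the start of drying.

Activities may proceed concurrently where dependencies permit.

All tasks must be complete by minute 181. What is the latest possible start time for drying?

66

The bindery step has no dependents, so it just needs to finish by minute 181. Starting by 181 − 15 = minute 166 achieves that.
Trimming must finish before the bindery step (must start by minute 166). With a 20-minute duration, trimming must start by 166 − 20 = minute 146.
Drying has to be done before trimming (must start by minute 146, minus 15-minute gap → minute 131). That means finishing by minute 131, i.e. starting by 131 − 65 = minute 66.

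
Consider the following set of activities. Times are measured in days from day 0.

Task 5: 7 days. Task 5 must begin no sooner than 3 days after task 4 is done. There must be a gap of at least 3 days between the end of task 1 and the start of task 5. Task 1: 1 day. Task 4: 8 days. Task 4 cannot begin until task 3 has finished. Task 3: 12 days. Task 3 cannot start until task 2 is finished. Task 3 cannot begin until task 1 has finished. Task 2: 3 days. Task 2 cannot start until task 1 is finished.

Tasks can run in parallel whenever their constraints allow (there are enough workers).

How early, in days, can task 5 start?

27

Task 1 can start immediately at day 0; it finishes at day 1.
Task 2 cannot begin until task 1 (finishes day 1). It runs from day 1 to 1 + 3 = day 4.
For task 3: task 2 (finishes day 4); task 1 (finishes day 1). Taking the maximum gives a start of day 4, and it finishes at 4 + 12 = day 16.
After task 3 (finishes day 16), task 4 can start at day 16 and finishes at day 24.
Task 5 waits on task 4 (finishes day 24, plus 3-day gap → day 27); task 1 (finishes day 1, plus 3-day gap → day 4). The latest of these is day 27, which is the earliest task 5 can start.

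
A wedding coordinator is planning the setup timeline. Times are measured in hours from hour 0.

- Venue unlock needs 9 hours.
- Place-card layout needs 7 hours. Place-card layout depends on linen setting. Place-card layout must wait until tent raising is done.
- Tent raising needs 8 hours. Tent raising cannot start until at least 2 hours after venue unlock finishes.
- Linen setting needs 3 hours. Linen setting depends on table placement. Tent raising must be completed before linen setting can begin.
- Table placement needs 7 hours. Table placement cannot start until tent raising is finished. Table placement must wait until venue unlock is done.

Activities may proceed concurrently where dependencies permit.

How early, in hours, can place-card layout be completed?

36

Venue unlock has no prerequisites, so it starts at hour 0 and finishes at hour 9.
After venue unlock (finishes hour 9, plus 2-hour gap → hour 11), tent raising can start at hour 11 and finishes at hour 19.
Table placement cannot start until tent raising (finishes hour 19); venue unlock (finishes hour 9). The controlling bound is hour 19, so table placement finishes at 19 + 7 = hour 26.
Linen setting has to wait for table placement (finishes hour 26); tent raising (finishes hour 19). The latest of these is hour 26, so linen setting runs hour 26 to 26 + 3 = hour 29.
Place-card layout cannot start until linen setting (finishes hour 29); tent raising (finishes hour 19). The controlling bound is hour 29, so place-card layout finishes at 29 + 7 = hour 36.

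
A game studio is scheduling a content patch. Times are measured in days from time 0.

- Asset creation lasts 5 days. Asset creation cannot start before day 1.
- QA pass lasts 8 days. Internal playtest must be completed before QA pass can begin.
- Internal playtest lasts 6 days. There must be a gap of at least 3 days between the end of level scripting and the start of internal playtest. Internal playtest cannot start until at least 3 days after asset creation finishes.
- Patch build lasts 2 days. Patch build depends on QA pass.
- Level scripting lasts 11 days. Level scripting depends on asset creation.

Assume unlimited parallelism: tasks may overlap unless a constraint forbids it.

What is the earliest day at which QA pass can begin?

26

Asset creation waits on its own release at day 1, so it starts at day 1 and finishes at 1 + 5 = day 6.
Level scripting waits on asset creation (finishes day 6), so it starts at day 6 and finishes at 6 + 11 = day 17.
Internal playtest needs all of level scripting (finishes day 17, plus 3-day gap → day 20); asset creation (finishes day 6, plus 3-day gap → day 9). That puts its earliest start at day 20; it finishes at 20 + 6 = day 26.
QA pass waits on internal playtest (finishes day 26), so the earliest it can start is day 26.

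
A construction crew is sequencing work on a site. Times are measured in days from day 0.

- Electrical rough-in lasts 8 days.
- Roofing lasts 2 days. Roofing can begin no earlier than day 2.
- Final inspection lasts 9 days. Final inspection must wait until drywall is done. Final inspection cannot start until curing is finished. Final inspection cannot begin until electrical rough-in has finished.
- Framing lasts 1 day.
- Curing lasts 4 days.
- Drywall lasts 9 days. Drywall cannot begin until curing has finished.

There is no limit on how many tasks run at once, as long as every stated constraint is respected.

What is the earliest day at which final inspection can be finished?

22

Electrical rough-in can start immediately at day 0; it finishes at day 8.
Curing has no prerequisites, so it starts at day 0 and finishes at day 4.
Drywall cannot begin until curing (finishes day 4). It runs from day 4 to 4 + 9 = day 13.
Final inspection needs all of drywall (finishes day 13); curing (finishes day 4); electrical rough-in (finishes day 8). That puts its earliest start at day 13; it finishes at 13 + 9 = day 22.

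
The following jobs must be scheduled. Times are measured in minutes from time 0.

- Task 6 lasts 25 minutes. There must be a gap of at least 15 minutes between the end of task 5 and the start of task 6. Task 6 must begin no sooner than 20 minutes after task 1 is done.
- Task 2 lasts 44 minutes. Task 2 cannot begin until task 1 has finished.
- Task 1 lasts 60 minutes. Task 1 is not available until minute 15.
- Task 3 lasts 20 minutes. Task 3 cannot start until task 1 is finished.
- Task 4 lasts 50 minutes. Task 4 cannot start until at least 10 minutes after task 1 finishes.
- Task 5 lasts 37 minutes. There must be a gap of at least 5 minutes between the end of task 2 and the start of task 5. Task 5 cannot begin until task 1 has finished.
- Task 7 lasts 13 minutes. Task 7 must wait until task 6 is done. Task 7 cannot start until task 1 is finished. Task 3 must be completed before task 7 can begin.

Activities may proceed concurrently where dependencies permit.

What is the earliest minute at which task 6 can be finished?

201

After its own release at minute 15, task 1 can start at minute 15 and finishes at minute 75.
After task 1 (finishes minute 75), task 2 can start at minute 75 and finishes at minute 119.
For task 5: task 2 (finishes minute 119, plus 5-minute gap → minute 124); task 1 (finishes minute 75). Taking the maximum gives a start of minute 124, and it finishes at 124 + 37 = minute 161.
Task 6 has to wait for task 5 (finishes minute 161, plus 15-minute gap → minute 176); task 1 (finishes minute 75, plus 20-minute gap → minute 95). The latest of these is minute 176, so task 6 runs minute 176 to 176 + 25 = minute 201.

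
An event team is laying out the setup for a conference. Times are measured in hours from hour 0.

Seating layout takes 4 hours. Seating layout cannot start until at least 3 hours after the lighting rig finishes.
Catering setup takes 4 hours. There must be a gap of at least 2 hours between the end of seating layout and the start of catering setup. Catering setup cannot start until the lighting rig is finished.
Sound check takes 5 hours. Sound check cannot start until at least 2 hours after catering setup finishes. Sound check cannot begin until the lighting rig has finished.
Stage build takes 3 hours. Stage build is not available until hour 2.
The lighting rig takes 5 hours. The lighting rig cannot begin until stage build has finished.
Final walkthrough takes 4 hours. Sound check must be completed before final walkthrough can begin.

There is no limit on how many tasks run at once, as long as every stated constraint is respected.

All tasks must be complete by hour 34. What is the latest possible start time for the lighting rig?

5

Final walkthrough must finish by hour 34; it takes 4 hours, so it must start by 34 − 4 = hour 30.
Sound check must finish before final walkthrough (must start by hour 30). With a 5-hour duration, sound check must start by 30 − 5 = hour 25.
Since sound check (must start by hour 25, minus 2-hour gap → hour 23) depends on it, catering setup must finish by hour 23. Backing off its 4-hour duration gives a latest start of hour 19.
Seating layout feeds into catering setup (must start by hour 19, minus 2-hour gap → hour 17); so seating layout must finish by hour 17 and therefore start by hour 13.
The lighting rig feeds seating layout (must start by hour 13, minus 3-hour gap → hour 10); catering setup (must start by hour 19); sound check (must start by hour 25). Taking the minimum, the lighting rig must finish by hour 10 and start by 10 − 5 = hour 5.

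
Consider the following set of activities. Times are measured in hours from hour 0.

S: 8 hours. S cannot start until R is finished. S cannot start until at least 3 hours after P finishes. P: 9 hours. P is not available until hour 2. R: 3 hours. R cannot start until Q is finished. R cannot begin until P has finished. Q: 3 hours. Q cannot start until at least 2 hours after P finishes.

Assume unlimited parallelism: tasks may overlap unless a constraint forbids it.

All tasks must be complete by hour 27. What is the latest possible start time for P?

2

Nothing follows S; the deadline of hour 27 is its only limit. It must start by 27 − 8 = hour 19.
R feeds into S (must start by hour 19); so R must finish by hour 19 and therefore start by hour 16.
Q has to be done before R (must start by hour 16). That means finishing by hour 16, i.e. starting by 16 − 3 = hour 13.
For P: Q (must start by hour 13, minus 2-hour gap → hour 11); R (must start by hour 16); S (must start by hour 19, minus 3-hour gap → hour 16). The most restrictive is hour 11; with a 9-hour duration, P must start by hour 2.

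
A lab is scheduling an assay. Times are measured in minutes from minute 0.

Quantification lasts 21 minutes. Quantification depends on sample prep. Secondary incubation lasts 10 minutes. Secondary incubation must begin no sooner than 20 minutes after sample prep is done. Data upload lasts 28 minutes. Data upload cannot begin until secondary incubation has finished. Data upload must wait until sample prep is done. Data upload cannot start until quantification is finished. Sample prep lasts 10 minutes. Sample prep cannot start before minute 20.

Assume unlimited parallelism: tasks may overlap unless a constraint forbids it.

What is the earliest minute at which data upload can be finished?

88

Sample prep cannot begin until its own release at minute 20. It runs from minute 20 to 20 + 10 = minute 30.
Quantification cannot begin until sample prep (finishes minute 30). It runs from minute 30 to 30 + 21 = minute 51.
After sample prep (finishes minute 30, plus 20-minute gap → minute 50), secondary incubation can start at minute 50 and finishes at minute 60.
For data upload: secondary incubation (finishes minute 60); sample prep (finishes minute 30); quantification (finishes minute 51). Taking the maximum gives a start of minute 60, and it finishes at 60 + 28 = minute 88.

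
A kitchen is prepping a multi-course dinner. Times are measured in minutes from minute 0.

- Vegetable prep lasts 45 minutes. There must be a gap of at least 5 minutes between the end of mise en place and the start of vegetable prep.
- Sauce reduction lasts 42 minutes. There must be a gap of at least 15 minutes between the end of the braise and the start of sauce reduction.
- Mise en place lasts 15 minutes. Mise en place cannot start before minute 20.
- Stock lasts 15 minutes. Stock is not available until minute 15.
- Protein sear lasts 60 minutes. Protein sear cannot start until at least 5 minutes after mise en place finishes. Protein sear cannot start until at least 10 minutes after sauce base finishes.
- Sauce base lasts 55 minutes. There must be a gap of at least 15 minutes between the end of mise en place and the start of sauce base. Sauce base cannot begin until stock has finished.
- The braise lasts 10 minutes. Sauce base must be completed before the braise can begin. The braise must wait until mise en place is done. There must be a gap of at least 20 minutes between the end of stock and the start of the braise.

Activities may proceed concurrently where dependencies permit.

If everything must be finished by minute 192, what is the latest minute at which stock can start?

Nothing follows sauce reduction; the deadline of minute 192 is its only limit. It must start by 192 − 42 = minute 150.
The braise has to be done before sauce reduction (must start by minute 150, minus 15-minute gap → minute 135). That means finishing by minute 135, i.e. starting by 135 − 10 = minute 125.
Protein sear has no dependents, so it just needs to finish by minute 192. Starting by 192 − 60 = minute 132 achieves that.
Sauce base has several dependents: the braise (must start by minute 125); protein sear (must start by minute 132, minus 10-minute gap → minute 122). The earliest of those limits is minute 122, so sauce base must start by 122 − 55 = minute 67.
Stock must finish in time for sauce base (must start by minute 67); the braise (must start by minute 125, minus 20-minute gap → minute 105). The tightest is minute 67, so stock must start by 67 − 15 = minute 52.

52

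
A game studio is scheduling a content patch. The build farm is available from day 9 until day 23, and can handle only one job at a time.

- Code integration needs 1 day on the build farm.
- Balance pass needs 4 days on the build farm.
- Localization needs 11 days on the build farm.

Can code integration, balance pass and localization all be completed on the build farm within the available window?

No

The build farm window is 23 − 9 = 14 days.
Running back to back, the jobs need 1 + 4 + 11 = 16 days on the build farm.
Since 16 > 14, they cannot all fit.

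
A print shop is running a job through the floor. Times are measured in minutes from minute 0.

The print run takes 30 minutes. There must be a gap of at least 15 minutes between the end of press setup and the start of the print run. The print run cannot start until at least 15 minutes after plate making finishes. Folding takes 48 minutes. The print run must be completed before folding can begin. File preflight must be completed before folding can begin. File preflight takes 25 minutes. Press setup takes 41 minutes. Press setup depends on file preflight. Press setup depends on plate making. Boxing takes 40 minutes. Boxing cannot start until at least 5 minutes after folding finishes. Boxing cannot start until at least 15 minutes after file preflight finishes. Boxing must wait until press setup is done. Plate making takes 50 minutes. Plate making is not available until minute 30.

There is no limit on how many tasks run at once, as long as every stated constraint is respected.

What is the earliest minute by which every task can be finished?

259

Plate making waits on its own release at minute 30, so it starts at minute 30 and finishes at 30 + 50 = minute 80.
File preflight has no prerequisites, so it starts at minute 0 and finishes at minute 25.
Press setup needs all of file preflight (finishes minute 25); plate making (finishes minute 80). That puts its earliest start at minute 80; it finishes at 80 + 41 = minute 121.
The print run needs all of press setup (finishes minute 121, plus 15-minute gap → minute 136); plate making (finishes minute 80, plus 15-minute gap → minute 95). That puts its earliest start at minute 136; it finishes at 136 + 30 = minute 166.
Folding cannot start until the print run (finishes minute 166); file preflight (finishes minute 25). The controlling bound is minute 166, so folding finishes at 166 + 48 = minute 214.
Boxing has to wait for folding (finishes minute 214, plus 5-minute gap → minute 219); file preflight (finishes minute 25, plus 15-minute gap → minute 40); press setup (finishes minute 121). The latest of these is minute 219, so boxing runs minute 219 to 219 + 40 = minute 259.
All tasks are finished once the last one completes. Finish times: File preflight at 25, Plate making at 80, Press setup at 121, The print run at 166, Folding at 214, Boxing at 259. The latest is minute 259.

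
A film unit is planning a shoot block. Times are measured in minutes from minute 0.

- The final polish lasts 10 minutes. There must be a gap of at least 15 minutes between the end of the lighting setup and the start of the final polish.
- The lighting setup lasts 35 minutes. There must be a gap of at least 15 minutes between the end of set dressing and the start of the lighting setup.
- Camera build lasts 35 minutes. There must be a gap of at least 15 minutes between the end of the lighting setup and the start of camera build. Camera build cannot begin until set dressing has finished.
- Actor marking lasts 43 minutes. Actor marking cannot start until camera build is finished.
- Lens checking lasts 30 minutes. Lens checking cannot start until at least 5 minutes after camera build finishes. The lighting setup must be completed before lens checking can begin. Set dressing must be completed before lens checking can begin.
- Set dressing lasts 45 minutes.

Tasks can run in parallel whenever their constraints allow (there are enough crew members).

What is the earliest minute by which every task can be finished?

188

Nothing blocks set dressing, so it runs from minute 0 to minute 45.
The lighting setup cannot begin until set dressing (finishes minute 45, plus 15-minute gap → minute 60). It runs from minute 60 to 60 + 35 = minute 95.
The final polish cannot begin until the lighting setup (finishes minute 95, plus 15-minute gap → minute 110). It runs from minute 110 to 110 + 10 = minute 120.
For camera build: the lighting setup (finishes minute 95, plus 15-minute gap → minute 110); set dressing (finishes minute 45). Taking the maximum gives a start of minute 110, and it finishes at 110 + 35 = minute 145.
After camera build (finishes minute 145), actor marking can start at minute 145 and finishes at minute 188.
Lens checking has to wait for camera build (finishes minute 145, plus 5-minute gap → minute 150); the lighting setup (finishes minute 95); set dressing (finishes minute 45). The latest of these is minute 150, so lens checking runs minute 150 to 150 + 30 = minute 180.
All tasks are finished once the last one completes. Finish times: Set dressing at 45, The lighting setup at 95, Camera build at 145, Lens checking at 180, Actor marking at 188, The final polish at 120. The latest is minute 188.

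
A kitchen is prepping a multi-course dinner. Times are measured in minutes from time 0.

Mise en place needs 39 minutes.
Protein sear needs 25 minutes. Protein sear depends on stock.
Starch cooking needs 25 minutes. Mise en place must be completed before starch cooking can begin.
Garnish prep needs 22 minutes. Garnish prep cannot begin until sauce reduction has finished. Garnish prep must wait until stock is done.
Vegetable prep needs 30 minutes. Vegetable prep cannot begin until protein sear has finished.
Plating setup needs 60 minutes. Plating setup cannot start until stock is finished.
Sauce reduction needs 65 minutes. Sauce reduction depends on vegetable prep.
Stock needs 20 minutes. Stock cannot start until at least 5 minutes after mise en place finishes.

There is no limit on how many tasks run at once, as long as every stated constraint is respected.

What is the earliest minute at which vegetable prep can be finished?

119

Nothing blocks mise en place, so it runs from minute 0 to minute 39.
After mise en place (finishes minute 39, plus 5-minute gap → minute 44), stock can start at minute 44 and finishes at minute 64.
Protein sear cannot begin until stock (finishes minute 64). It runs from minute 64 to 64 + 25 = minute 89.
Vegetable prep cannot begin until protein sear (finishes minute 89). It runs from minute 89 to 89 + 30 = minute 119.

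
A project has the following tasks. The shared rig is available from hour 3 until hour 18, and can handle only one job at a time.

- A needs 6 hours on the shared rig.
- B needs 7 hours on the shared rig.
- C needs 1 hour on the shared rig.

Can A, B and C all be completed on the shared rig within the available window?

The shared rig window is 18 − 3 = 15 hours.
Running back to back, the jobs need 6 + 7 + 1 = 14 hours on the shared rig.
Since 14 ≤ 15, they fit within the window.

Yes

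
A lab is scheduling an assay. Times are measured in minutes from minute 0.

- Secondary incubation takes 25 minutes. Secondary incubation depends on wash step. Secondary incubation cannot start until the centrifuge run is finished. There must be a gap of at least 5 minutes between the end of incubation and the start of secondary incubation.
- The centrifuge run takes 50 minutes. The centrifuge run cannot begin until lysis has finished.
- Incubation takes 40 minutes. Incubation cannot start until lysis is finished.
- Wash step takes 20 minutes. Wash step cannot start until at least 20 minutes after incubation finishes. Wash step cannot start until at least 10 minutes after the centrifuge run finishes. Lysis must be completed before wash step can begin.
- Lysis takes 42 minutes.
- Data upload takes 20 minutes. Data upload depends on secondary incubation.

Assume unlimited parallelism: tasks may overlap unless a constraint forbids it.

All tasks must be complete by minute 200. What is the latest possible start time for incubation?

75

Data upload has no dependents, so it just needs to finish by minute 200. Starting by 200 − 20 = minute 180 achieves that.
Secondary incubation must finish before data upload (must start by minute 180). With a 25-minute duration, secondary incubation must start by 180 − 25 = minute 155.
Wash step feeds into secondary incubation (must start by minute 155); so wash step must finish by minute 155 and therefore start by minute 135.
Incubation has several dependents: wash step (must start by minute 135, minus 20-minute gap → minute 115); secondary incubation (must start by minute 155, minus 5-minute gap → minute 150). The earliest of those limits is minute 115, so incubation must start by 115 − 40 = minute 75.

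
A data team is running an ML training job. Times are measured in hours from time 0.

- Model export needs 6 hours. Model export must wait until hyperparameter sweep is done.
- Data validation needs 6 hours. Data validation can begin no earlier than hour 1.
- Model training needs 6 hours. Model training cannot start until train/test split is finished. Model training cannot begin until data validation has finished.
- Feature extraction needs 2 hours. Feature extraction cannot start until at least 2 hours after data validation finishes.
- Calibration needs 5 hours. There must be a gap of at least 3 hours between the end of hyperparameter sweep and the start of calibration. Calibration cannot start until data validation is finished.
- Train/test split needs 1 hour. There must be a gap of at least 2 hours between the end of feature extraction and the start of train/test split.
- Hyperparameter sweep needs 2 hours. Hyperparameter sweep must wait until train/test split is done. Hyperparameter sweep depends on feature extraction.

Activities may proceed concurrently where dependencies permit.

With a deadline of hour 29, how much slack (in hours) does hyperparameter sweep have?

After its own release at hour 1, data validation can start at hour 1 and finishes at hour 7.
After data validation (finishes hour 7, plus 2-hour gap → hour 9), feature extraction can start at hour 9 and finishes at hour 11.
After feature extraction (finishes hour 11, plus 2-hour gap → hour 13), train/test split can start at hour 13 and finishes at hour 14.
Hyperparameter sweep has to wait for train/test split (finishes hour 14); feature extraction (finishes hour 11). The latest of these is hour 14, so hyperparameter sweep runs hour 14 to 14 + 2 = hour 16.

Working backward from the deadline:
To finish by hour 29, calibration (duration 5) must start no later than hour 24.
To finish by hour 29, model export (duration 6) must start no later than hour 23.
Hyperparameter sweep feeds calibration (must start by hour 24, minus 3-hour gap → hour 21); model export (must start by hour 23). Taking the minimum, hyperparameter sweep must finish by hour 21 and start by 21 − 2 = hour 19.
So hyperparameter sweep can start as early as hour 14 and as late as hour 19, giving 19 − 14 = 5 hours of slack.

5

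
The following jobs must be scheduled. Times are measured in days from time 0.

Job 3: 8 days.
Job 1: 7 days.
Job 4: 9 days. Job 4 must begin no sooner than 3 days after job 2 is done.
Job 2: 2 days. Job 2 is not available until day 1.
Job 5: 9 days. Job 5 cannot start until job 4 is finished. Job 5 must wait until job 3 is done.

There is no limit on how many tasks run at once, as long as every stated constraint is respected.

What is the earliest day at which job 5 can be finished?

24

Nothing blocks job 3, so it runs from day 0 to day 8.
After its own release at day 1, job 2 can start at day 1 and finishes at day 3.
Job 4 waits on job 2 (finishes day 3, plus 3-day gap → day 6), so it starts at day 6 and finishes at 6 + 9 = day 15.
Job 5 cannot start until job 4 (finishes day 15); job 3 (finishes day 8). The controlling bound is day 15, so job 5 finishes at 15 + 9 = day 24.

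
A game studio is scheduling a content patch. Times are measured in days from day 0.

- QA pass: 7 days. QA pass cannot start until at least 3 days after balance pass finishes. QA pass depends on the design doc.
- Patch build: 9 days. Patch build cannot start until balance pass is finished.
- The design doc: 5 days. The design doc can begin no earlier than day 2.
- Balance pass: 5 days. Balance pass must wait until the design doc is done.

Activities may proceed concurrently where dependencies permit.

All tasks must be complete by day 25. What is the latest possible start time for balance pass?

10

QA pass has no dependents, so it just needs to finish by day 25. Starting by 25 − 7 = day 18 achieves that.
Patch build has no dependents, so it just needs to finish by day 25. Starting by 25 − 9 = day 16 achieves that.
For balance pass: QA pass (must start by day 18, minus 3-day gap → day 15); patch build (must start by day 16). The most restrictive is day 15; with a 5-day duration, balance pass must start by day 10.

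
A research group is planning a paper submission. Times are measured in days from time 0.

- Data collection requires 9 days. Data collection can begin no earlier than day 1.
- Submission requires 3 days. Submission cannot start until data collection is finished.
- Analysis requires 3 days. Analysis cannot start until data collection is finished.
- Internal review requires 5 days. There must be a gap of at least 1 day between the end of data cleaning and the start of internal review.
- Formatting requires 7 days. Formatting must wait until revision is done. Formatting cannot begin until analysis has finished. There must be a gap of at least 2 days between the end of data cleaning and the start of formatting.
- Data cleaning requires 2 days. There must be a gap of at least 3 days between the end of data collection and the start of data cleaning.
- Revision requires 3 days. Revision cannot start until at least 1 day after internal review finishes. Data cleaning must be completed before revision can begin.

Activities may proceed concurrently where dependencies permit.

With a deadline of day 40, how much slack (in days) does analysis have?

20

Data collection cannot begin until its own release at day 1. It runs from day 1 to 1 + 9 = day 10.
Analysis cannot begin until data collection (finishes day 10). It runs from day 10 to 10 + 3 = day 13.

Working backward from the deadline:
Nothing follows formatting; the deadline of day 40 is its only limit. It must start by 40 − 7 = day 33.
Analysis feeds into formatting (must start by day 33); so analysis must finish by day 33 and therefore start by day 30.
So analysis can start as early as day 10 and as late as day 30, giving 30 − 10 = 20 days of slack.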